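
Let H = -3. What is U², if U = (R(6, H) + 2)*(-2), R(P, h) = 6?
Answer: 256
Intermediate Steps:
U = -16 (U = (6 + 2)*(-2) = 8*(-2) = -16)
U² = (-16)² = 256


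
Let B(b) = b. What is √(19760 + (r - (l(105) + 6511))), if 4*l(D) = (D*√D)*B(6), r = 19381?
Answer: √(130520 - 630*√105)/2 ≈ 176.11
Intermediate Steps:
l(D) = 3*D^(3/2)/2 (l(D) = ((D*√D)*6)/4 = (D^(3/2)*6)/4 = (6*D^(3/2))/4 = 3*D^(3/2)/2)
√(19760 + (r - (l(105) + 6511))) = √(19760 + (19381 - (3*105^(3/2)/2 + 6511))) = √(19760 + (19381 - (3*(105*√105)/2 + 6511))) = √(19760 + (19381 - (315*√105/2 + 6511))) = √(19760 + (19381 - (6511 + 315*√105/2))) = √(19760 + (19381 + (-6511 - 315*√105/2))) = √(19760 + (12870 - 315*√105/2)) = √(32630 - 315*√105/2)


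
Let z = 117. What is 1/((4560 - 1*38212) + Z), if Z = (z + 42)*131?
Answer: -1/12823 ≈ -7.7985e-5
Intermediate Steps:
Z = 20829 (Z = (117 + 42)*131 = 159*131 = 20829)
1/((4560 - 1*38212) + Z) = 1/((4560 - 1*38212) + 20829) = 1/((4560 - 38212) + 20829) = 1/(-33652 + 20829) = 1/(-12823) = -1/12823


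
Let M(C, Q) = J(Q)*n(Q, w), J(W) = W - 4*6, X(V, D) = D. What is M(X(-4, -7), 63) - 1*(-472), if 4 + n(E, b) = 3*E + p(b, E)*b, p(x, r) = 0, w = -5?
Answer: 7687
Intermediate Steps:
J(W) = -24 + W (J(W) = W - 24 = -24 + W)
n(E, b) = -4 + 3*E (n(E, b) = -4 + (3*E + 0*b) = -4 + (3*E + 0) = -4 + 3*E)
M(C, Q) = (-24 + Q)*(-4 + 3*Q)
M(X(-4, -7), 63) - 1*(-472) = (-24 + 63)*(-4 + 3*63) - 1*(-472) = 39*(-4 + 189) + 472 = 39*185 + 472 = 7215 + 472 = 7687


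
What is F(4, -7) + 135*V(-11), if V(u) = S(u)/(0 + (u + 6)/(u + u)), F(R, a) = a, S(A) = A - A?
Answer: -7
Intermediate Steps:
S(A) = 0
V(u) = 0 (V(u) = 0/(0 + (u + 6)/(u + u)) = 0/(0 + (6 + u)/((2*u))) = 0/(0 + (6 + u)*(1/(2*u))) = 0/(0 + (6 + u)/(2*u)) = 0/((6 + u)/(2*u)) = (2*u/(6 + u))*0 = 0)
F(4, -7) + 135*V(-11) = -7 + 135*0 = -7 + 0 = -7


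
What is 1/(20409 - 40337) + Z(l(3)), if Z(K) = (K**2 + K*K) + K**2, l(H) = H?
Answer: 538055/19928 ≈ 27.000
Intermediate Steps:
Z(K) = 3*K**2 (Z(K) = (K**2 + K**2) + K**2 = 2*K**2 + K**2 = 3*K**2)
1/(20409 - 40337) + Z(l(3)) = 1/(20409 - 40337) + 3*3**2 = 1/(-19928) + 3*9 = -1/19928 + 27 = 538055/19928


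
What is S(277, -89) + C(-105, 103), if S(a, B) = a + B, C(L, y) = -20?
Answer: 168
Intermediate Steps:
S(a, B) = B + a
S(277, -89) + C(-105, 103) = (-89 + 277) - 20 = 188 - 20 = 168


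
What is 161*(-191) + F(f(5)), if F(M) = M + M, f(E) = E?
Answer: -30741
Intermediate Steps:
F(M) = 2*M
161*(-191) + F(f(5)) = 161*(-191) + 2*5 = -30751 + 10 = -30741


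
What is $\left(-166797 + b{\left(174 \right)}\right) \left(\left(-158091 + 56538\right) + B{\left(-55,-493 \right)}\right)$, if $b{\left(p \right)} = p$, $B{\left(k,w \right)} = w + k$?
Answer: $17012374923$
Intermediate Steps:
$B{\left(k,w \right)} = k + w$
$\left(-166797 + b{\left(174 \right)}\right) \left(\left(-158091 + 56538\right) + B{\left(-55,-493 \right)}\right) = \left(-166797 + 174\right) \left(\left(-158091 + 56538\right) - 548\right) = - 166623 \left(-101553 - 548\right) = \left(-166623\right) \left(-102101\right) = 17012374923$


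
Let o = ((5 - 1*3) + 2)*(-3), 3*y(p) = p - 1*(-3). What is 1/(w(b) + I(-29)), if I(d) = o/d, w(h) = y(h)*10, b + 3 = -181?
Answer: -87/52454 ≈ -0.0016586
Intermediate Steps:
y(p) = 1 + p/3 (y(p) = (p - 1*(-3))/3 = (p + 3)/3 = (3 + p)/3 = 1 + p/3)
b = -184 (b = -3 - 181 = -184)
w(h) = 10 + 10*h/3 (w(h) = (1 + h/3)*10 = 10 + 10*h/3)
o = -12 (o = ((5 - 3) + 2)*(-3) = (2 + 2)*(-3) = 4*(-3) = -12)
I(d) = -12/d
1/(w(b) + I(-29)) = 1/((10 + (10/3)*(-184)) - 12/(-29)) = 1/((10 - 1840/3) - 12*(-1/29)) = 1/(-1810/3 + 12/29) = 1/(-52454/87) = -87/52454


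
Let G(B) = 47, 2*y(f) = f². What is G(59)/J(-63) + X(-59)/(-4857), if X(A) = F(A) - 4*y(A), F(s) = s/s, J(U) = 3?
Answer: 83054/4857 ≈ 17.100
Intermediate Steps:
F(s) = 1
y(f) = f²/2
X(A) = 1 - 2*A²
G(59)/J(-63) + X(-59)/(-4857) = 47/3 + (1 - 2*(-59)²)/(-4857) = 47*(⅓) + (1 - 2*3481)*(-1/4857) = 47/3 + (1 - 6962)*(-1/4857) = 47/3 - 6961*(-1/4857) = 47/3 + 6961/4857 = 83054/4857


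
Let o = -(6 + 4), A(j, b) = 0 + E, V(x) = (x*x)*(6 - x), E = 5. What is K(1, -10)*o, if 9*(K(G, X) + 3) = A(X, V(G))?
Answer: 220/9 ≈ 24.444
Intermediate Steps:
V(x) = x²*(6 - x)
A(j, b) = 5 (A(j, b) = 0 + 5 = 5)
o = -10 (o = -1*10 = -10)
K(G, X) = -22/9 (K(G, X) = -3 + (⅑)*5 = -3 + 5/9 = -22/9)
K(1, -10)*o = -22/9*(-10) = 220/9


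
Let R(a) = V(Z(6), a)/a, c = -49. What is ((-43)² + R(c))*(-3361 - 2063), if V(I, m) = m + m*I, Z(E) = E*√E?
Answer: -10034400 - 32544*√6 ≈ -1.0114e+7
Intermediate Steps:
Z(E) = E^(3/2)
V(I, m) = m + I*m
R(a) = 1 + 6*√6 (R(a) = (a*(1 + 6^(3/2)))/a = (a*(1 + 6*√6))/a = 1 + 6*√6)
((-43)² + R(c))*(-3361 - 2063) = ((-43)² + (1 + 6*√6))*(-3361 - 2063) = (1849 + (1 + 6*√6))*(-5424) = (1850 + 6*√6)*(-5424) = -10034400 - 32544*√6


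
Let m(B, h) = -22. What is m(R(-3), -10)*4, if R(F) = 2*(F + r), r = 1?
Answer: -88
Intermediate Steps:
R(F) = 2 + 2*F (R(F) = 2*(F + 1) = 2*(1 + F) = 2 + 2*F)
m(R(-3), -10)*4 = -22*4 = -88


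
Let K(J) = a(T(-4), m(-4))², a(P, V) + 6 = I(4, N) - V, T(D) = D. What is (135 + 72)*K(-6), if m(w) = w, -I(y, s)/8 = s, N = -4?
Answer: 186300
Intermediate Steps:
I(y, s) = -8*s
a(P, V) = 26 - V (a(P, V) = -6 + (-8*(-4) - V) = -6 + (32 - V) = 26 - V)
K(J) = 900 (K(J) = (26 - 1*(-4))² = (26 + 4)² = 30² = 900)
(135 + 72)*K(-6) = (135 + 72)*900 = 207*900 = 186300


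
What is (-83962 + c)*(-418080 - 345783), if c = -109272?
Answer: 147604302942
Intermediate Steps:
(-83962 + c)*(-418080 - 345783) = (-83962 - 109272)*(-418080 - 345783) = -193234*(-763863) = 147604302942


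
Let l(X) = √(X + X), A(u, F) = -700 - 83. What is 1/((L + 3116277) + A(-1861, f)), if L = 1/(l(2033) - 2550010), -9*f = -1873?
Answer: 20258658612835400786/63115729356329069595523345 + √4066/63115729356329069595523345 ≈ 3.2098e-7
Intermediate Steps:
f = 1873/9 (f = -⅑*(-1873) = 1873/9 ≈ 208.11)
A(u, F) = -783
l(X) = √2*√X (l(X) = √(2*X) = √2*√X)
L = 1/(-2550010 + √4066) (L = 1/(√2*√2033 - 2550010) = 1/(√4066 - 2550010) = 1/(-2550010 + √4066) ≈ -3.9217e-7)
1/((L + 3116277) + A(-1861, f)) = 1/(((-1275005/3251275498017 - √4066/6502550996034) + 3116277) - 783) = 1/((10131875055132647704/3251275498017 - √4066/6502550996034) - 783) = 1/(10129329306417700393/3251275498017 - √4066/6502550996034)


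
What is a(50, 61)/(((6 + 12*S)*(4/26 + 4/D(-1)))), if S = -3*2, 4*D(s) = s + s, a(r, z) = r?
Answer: 325/3366 ≈ 0.096554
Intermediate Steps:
D(s) = s/2 (D(s) = (s + s)/4 = (2*s)/4 = s/2)
S = -6
a(50, 61)/(((6 + 12*S)*(4/26 + 4/D(-1)))) = 50/(((6 + 12*(-6))*(4/26 + 4/(((½)*(-1)))))) = 50/(((6 - 72)*(4*(1/26) + 4/(-½)))) = 50/((-66*(2/13 + 4*(-2)))) = 50/((-66*(2/13 - 8))) = 50/((-66*(-102/13))) = 50/(6732/13) = 50*(13/6732) = 325/3366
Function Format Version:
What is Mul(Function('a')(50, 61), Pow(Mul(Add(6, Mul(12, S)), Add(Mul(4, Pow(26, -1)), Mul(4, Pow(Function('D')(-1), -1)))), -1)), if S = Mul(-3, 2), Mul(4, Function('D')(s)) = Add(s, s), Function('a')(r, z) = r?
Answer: Rational(325, 3366) ≈ 0.096554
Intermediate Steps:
Function('D')(s) = Mul(Rational(1, 2), s) (Function('D')(s) = Mul(Rational(1, 4), Add(s, s)) = Mul(Rational(1, 4), Mul(2, s)) = Mul(Rational(1, 2), s))
S = -6
Mul(Function('a')(50, 61), Pow(Mul(Add(6, Mul(12, S)), Add(Mul(4, Pow(26, -1)), Mul(4, Pow(Function('D')(-1), -1)))), -1)) = Mul(50, Pow(Mul(Add(6, Mul(12, -6)), Add(Mul(4, Pow(26, -1)), Mul(4, Pow(Mul(Rational(1, 2), -1), -1)))), -1)) = Mul(50, Pow(Mul(Add(6, -72), Add(Mul(4, Rational(1, 26)), Mul(4, Pow(Rational(-1, 2), -1)))), -1)) = Mul(50, Pow(Mul(-66, Add(Rational(2, 13), Mul(4, -2))), -1)) = Mul(50, Pow(Mul(-66, Add(Rational(2, 13), -8)), -1)) = Mul(50, Pow(Mul(-66, Rational(-102, 13)), -1)) = Mul(50, Pow(Rational(6732, 13), -1)) = Mul(50, Rational(13, 6732)) = Rational(325, 3366)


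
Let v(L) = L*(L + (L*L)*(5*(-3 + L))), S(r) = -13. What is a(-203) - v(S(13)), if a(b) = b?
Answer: -176132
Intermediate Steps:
v(L) = L*(L + L**2*(-15 + 5*L))
a(-203) - v(S(13)) = -203 - (-13)**2*(1 - 15*(-13) + 5*(-13)**2) = -203 - 169*(1 + 195 + 5*169) = -203 - 169*(1 + 195 + 845) = -203 - 169*1041 = -203 - 1*175929 = -203 - 175929 = -176132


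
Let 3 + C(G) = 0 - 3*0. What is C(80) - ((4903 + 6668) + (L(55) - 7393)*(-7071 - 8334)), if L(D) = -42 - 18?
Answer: -114825039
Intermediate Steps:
C(G) = -3 (C(G) = -3 + (0 - 3*0) = -3 + (0 + 0) = -3 + 0 = -3)
L(D) = -60
C(80) - ((4903 + 6668) + (L(55) - 7393)*(-7071 - 8334)) = -3 - ((4903 + 6668) + (-60 - 7393)*(-7071 - 8334)) = -3 - (11571 - 7453*(-15405)) = -3 - (11571 + 114813465) = -3 - 1*114825036 = -3 - 114825036 = -114825039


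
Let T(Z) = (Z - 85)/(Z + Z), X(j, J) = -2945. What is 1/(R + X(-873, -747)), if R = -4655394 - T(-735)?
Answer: -147/684775915 ≈ -2.1467e-7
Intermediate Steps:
T(Z) = (-85 + Z)/(2*Z) (T(Z) = (-85 + Z)/((2*Z)) = (-85 + Z)*(1/(2*Z)) = (-85 + Z)/(2*Z))
R = -684343000/147 (R = -4655394 - (-85 - 735)/(2*(-735)) = -4655394 - (-1)*(-820)/(2*735) = -4655394 - 1*82/147 = -4655394 - 82/147 = -684343000/147 ≈ -4.6554e+6)
1/(R + X(-873, -747)) = 1/(-684343000/147 - 2945) = 1/(-684775915/147) = -147/684775915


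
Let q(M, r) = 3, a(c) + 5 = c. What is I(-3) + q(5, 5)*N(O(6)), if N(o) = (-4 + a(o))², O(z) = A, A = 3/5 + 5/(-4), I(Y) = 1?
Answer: 112147/400 ≈ 280.37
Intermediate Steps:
A = -13/20 (A = 3*(⅕) + 5*(-¼) = ⅗ - 5/4 = -13/20 ≈ -0.65000)
a(c) = -5 + c
O(z) = -13/20
N(o) = (-9 + o)² (N(o) = (-4 + (-5 + o))² = (-9 + o)²)
I(-3) + q(5, 5)*N(O(6)) = 1 + 3*(-9 - 13/20)² = 1 + 3*(-193/20)² = 1 + 3*(37249/400) = 1 + 111747/400 = 112147/400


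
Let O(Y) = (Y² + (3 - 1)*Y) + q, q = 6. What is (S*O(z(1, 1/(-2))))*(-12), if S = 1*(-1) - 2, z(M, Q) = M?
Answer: 324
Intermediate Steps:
O(Y) = 6 + Y² + 2*Y (O(Y) = (Y² + (3 - 1)*Y) + 6 = (Y² + 2*Y) + 6 = 6 + Y² + 2*Y)
S = -3 (S = -1 - 2 = -3)
(S*O(z(1, 1/(-2))))*(-12) = -3*(6 + 1² + 2*1)*(-12) = -3*(6 + 1 + 2)*(-12) = -3*9*(-12) = -27*(-12) = 324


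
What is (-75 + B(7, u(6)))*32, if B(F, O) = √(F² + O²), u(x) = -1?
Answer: -2400 + 160*√2 ≈ -2173.7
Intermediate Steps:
(-75 + B(7, u(6)))*32 = (-75 + √(7² + (-1)²))*32 = (-75 + √(49 + 1))*32 = (-75 + √50)*32 = (-75 + 5*√2)*32 = -2400 + 160*√2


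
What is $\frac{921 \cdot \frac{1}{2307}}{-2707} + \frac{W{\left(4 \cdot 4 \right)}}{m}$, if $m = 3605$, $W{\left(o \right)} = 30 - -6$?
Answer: $\frac{73833853}{7504467215} \approx 0.0098387$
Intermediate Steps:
$W{\left(o \right)} = 36$ ($W{\left(o \right)} = 30 + 6 = 36$)
$\frac{921 \cdot \frac{1}{2307}}{-2707} + \frac{W{\left(4 \cdot 4 \right)}}{m} = \frac{921 \cdot \frac{1}{2307}}{-2707} + \frac{36}{3605} = 921 \cdot \frac{1}{2307} \left(- \frac{1}{2707}\right) + 36 \cdot \frac{1}{3605} = \frac{307}{769} \left(- \frac{1}{2707}\right) + \frac{36}{3605} = - \frac{307}{2081683} + \frac{36}{3605} = \frac{73833853}{7504467215}$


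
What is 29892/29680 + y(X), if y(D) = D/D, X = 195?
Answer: 281/140 ≈ 2.0071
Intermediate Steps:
y(D) = 1
29892/29680 + y(X) = 29892/29680 + 1 = 29892*(1/29680) + 1 = 141/140 + 1 = 281/140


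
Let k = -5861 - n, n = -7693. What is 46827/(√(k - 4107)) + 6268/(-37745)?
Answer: -6268/37745 - 46827*I*√91/455 ≈ -0.16606 - 981.76*I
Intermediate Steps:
k = 1832 (k = -5861 - 1*(-7693) = -5861 + 7693 = 1832)
46827/(√(k - 4107)) + 6268/(-37745) = 46827/(√(1832 - 4107)) + 6268/(-37745) = 46827/(√(-2275)) + 6268*(-1/37745) = 46827/((5*I*√91)) - 6268/37745 = 46827*(-I*√91/455) - 6268/37745 = -46827*I*√91/455 - 6268/37745 = -6268/37745 - 46827*I*√91/455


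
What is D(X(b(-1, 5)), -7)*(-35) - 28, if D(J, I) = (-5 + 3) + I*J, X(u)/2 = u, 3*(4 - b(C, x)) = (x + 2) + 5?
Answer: 42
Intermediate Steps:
b(C, x) = 5/3 - x/3 (b(C, x) = 4 - ((x + 2) + 5)/3 = 4 - ((2 + x) + 5)/3 = 4 - (7 + x)/3 = 4 + (-7/3 - x/3) = 5/3 - x/3)
X(u) = 2*u
D(J, I) = -2 + I*J
D(X(b(-1, 5)), -7)*(-35) - 28 = (-2 - 14*(5/3 - ⅓*5))*(-35) - 28 = (-2 - 14*(5/3 - 5/3))*(-35) - 28 = (-2 - 14*0)*(-35) - 28 = (-2 - 7*0)*(-35) - 28 = (-2 + 0)*(-35) - 28 = -2*(-35) - 28 = 70 - 28 = 42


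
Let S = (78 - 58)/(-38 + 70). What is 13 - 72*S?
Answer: -32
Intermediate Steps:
S = 5/8 (S = 20/32 = 20*(1/32) = 5/8 ≈ 0.62500)
13 - 72*S = 13 - 72*5/8 = 13 - 45 = -32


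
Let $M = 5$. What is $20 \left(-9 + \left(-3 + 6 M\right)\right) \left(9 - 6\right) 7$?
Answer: $7560$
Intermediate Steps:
$20 \left(-9 + \left(-3 + 6 M\right)\right) \left(9 - 6\right) 7 = 20 \left(-9 + \left(-3 + 6 \cdot 5\right)\right) \left(9 - 6\right) 7 = 20 \left(-9 + \left(-3 + 30\right)\right) 3 \cdot 7 = 20 \left(-9 + 27\right) 3 \cdot 7 = 20 \cdot 18 \cdot 3 \cdot 7 = 20 \cdot 54 \cdot 7 = 1080 \cdot 7 = 7560$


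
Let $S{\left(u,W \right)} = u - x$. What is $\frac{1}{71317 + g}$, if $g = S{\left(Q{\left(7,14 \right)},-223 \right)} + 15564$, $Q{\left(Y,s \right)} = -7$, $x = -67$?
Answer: $\frac{1}{86941} \approx 1.1502 \cdot 10^{-5}$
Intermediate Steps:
$S{\left(u,W \right)} = 67 + u$ ($S{\left(u,W \right)} = u - -67 = u + 67 = 67 + u$)
$g = 15624$ ($g = \left(67 - 7\right) + 15564 = 60 + 15564 = 15624$)
$\frac{1}{71317 + g} = \frac{1}{71317 + 15624} = \frac{1}{86941}$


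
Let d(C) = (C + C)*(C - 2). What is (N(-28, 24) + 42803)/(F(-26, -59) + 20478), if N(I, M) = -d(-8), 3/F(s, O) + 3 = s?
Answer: 1236647/593859 ≈ 2.0824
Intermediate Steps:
d(C) = 2*C*(-2 + C) (d(C) = (2*C)*(-2 + C) = 2*C*(-2 + C))
F(s, O) = 3/(-3 + s)
N(I, M) = -160 (N(I, M) = -2*(-8)*(-2 - 8) = -2*(-8)*(-10) = -1*160 = -160)
(N(-28, 24) + 42803)/(F(-26, -59) + 20478) = (-160 + 42803)/(3/(-3 - 26) + 20478) = 42643/(3/(-29) + 20478) = 42643/(3*(-1/29) + 20478) = 42643/(-3/29 + 20478) = 42643/(593859/29) = 42643*(29/593859) = 1236647/593859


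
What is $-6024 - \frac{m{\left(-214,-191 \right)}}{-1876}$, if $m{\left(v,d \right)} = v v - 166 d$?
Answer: $- \frac{5611761}{938} \approx -5982.7$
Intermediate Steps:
$m{\left(v,d \right)} = v^{2} - 166 d$
$-6024 - \frac{m{\left(-214,-191 \right)}}{-1876} = -6024 - \frac{\left(-214\right)^{2} - -31706}{-1876} = -6024 - \left(45796 + 31706\right) \left(- \frac{1}{1876}\right) = -6024 - 77502 \left(- \frac{1}{1876}\right) = -6024 - - \frac{38751}{938} = -6024 + \frac{38751}{938} = - \frac{5611761}{938}$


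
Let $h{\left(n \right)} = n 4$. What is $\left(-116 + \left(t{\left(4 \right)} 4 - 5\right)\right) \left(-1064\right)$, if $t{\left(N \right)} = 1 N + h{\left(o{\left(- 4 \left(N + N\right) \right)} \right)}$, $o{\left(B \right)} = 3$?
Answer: $60648$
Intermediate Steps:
$h{\left(n \right)} = 4 n$
$t{\left(N \right)} = 12 + N$ ($t{\left(N \right)} = 1 N + 4 \cdot 3 = N + 12 = 12 + N$)
$\left(-116 + \left(t{\left(4 \right)} 4 - 5\right)\right) \left(-1064\right) = \left(-116 - \left(5 - \left(12 + 4\right) 4\right)\right) \left(-1064\right) = \left(-116 + \left(16 \cdot 4 - 5\right)\right) \left(-1064\right) = \left(-116 + \left(64 - 5\right)\right) \left(-1064\right) = \left(-116 + 59\right) \left(-1064\right) = \left(-57\right) \left(-1064\right) = 60648$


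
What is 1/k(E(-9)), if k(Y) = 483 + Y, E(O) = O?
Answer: 1/474 ≈ 0.0021097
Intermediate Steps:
1/k(E(-9)) = 1/(483 - 9) = 1/474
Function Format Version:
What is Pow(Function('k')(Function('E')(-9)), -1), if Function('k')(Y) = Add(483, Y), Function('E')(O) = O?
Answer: Rational(1, 474) ≈ 0.0021097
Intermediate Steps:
Pow(Function('k')(Function('E')(-9)), -1) = Pow(Add(483, -9), -1) = Pow(474, -1) = Rational(1, 474)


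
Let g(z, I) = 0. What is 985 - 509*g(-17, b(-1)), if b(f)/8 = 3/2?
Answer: 985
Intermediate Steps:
b(f) = 12 (b(f) = 8*(3/2) = 12)
985 - 509*g(-17, b(-1)) = 985 - 509*0 = 985 + 0 = 985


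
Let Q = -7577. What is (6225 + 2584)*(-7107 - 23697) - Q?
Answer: -271344859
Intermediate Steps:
(6225 + 2584)*(-7107 - 23697) - Q = (6225 + 2584)*(-7107 - 23697) - 1*(-7577) = 8809*(-30804) + 7577 = -271352436 + 7577 = -271344859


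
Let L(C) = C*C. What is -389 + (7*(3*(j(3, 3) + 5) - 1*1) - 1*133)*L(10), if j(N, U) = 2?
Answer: 311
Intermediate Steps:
L(C) = C**2
-389 + (7*(3*(j(3, 3) + 5) - 1*1) - 1*133)*L(10) = -389 + (7*(3*(2 + 5) - 1*1) - 1*133)*10**2 = -389 + (7*(3*7 - 1) - 133)*100 = -389 + (7*(21 - 1) - 133)*100 = -389 + (7*20 - 133)*100 = -389 + (140 - 133)*100 = -389 + 7*100 = -389 + 700 = 311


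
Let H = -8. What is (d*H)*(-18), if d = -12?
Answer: -1728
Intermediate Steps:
(d*H)*(-18) = -12*(-8)*(-18) = 96*(-18) = -1728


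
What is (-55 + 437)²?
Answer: 145924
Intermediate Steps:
(-55 + 437)² = 382² = 145924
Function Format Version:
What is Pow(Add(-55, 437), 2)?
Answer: 145924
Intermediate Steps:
Pow(Add(-55, 437), 2) = Pow(382, 2) = 145924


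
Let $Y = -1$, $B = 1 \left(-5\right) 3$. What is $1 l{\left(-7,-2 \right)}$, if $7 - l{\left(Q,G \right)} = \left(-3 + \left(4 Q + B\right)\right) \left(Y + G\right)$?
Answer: $-131$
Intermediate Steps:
$B = -15$ ($B = \left(-5\right) 3 = -15$)
$l{\left(Q,G \right)} = 7 - \left(-1 + G\right) \left(-18 + 4 Q\right)$ ($l{\left(Q,G \right)} = 7 - \left(-3 + \left(4 Q - 15\right)\right) \left(-1 + G\right) = 7 - \left(-3 + \left(-15 + 4 Q\right)\right) \left(-1 + G\right) = 7 - \left(-18 + 4 Q\right) \left(-1 + G\right) = 7 - \left(-1 + G\right) \left(-18 + 4 Q\right)$)
$1 l{\left(-7,-2 \right)} = 1 \left(-11 + 4 \left(-7\right) + 18 \left(-2\right) - \left(-8\right) \left(-7\right)\right) = 1 \left(-11 - 28 - 36 - 56\right) = 1 \left(-131\right) = -131$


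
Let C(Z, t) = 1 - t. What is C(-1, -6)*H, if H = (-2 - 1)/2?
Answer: -21/2 ≈ -10.500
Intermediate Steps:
H = -3/2 (H = -3*½ = -3/2 ≈ -1.5000)
C(-1, -6)*H = (1 - 1*(-6))*(-3/2) = (1 + 6)*(-3/2) = 7*(-3/2) = -21/2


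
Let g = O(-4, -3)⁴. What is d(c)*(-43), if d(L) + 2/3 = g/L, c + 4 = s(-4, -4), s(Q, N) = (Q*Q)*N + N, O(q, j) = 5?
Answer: 28939/72 ≈ 401.93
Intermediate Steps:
s(Q, N) = N + N*Q² (s(Q, N) = Q²*N + N = N*Q² + N = N + N*Q²)
c = -72 (c = -4 - 4*(1 + (-4)²) = -4 - 4*(1 + 16) = -4 - 4*17 = -4 - 68 = -72)
g = 625 (g = 5⁴ = 625)
d(L) = -⅔ + 625/L
d(c)*(-43) = (-⅔ + 625/(-72))*(-43) = (-⅔ + 625*(-1/72))*(-43) = (-⅔ - 625/72)*(-43) = -673/72*(-43) = 28939/72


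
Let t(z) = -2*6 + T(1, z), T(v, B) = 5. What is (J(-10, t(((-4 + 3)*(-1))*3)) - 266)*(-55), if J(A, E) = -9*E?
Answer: 11165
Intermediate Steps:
t(z) = -7 (t(z) = -2*6 + 5 = -12 + 5 = -7)
(J(-10, t(((-4 + 3)*(-1))*3)) - 266)*(-55) = (-9*(-7) - 266)*(-55) = (63 - 266)*(-55) = -203*(-55) = 11165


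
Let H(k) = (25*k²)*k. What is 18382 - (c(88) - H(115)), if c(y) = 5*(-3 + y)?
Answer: 38039832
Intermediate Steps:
c(y) = -15 + 5*y
H(k) = 25*k³
18382 - (c(88) - H(115)) = 18382 - ((-15 + 5*88) - 25*115³) = 18382 - ((-15 + 440) - 25*1520875) = 18382 - (425 - 1*38021875) = 18382 - (425 - 38021875) = 18382 - 1*(-38021450) = 18382 + 38021450 = 38039832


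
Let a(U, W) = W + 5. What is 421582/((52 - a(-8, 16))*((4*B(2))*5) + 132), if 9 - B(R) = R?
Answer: 210791/2236 ≈ 94.271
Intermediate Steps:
a(U, W) = 5 + W
B(R) = 9 - R
421582/((52 - a(-8, 16))*((4*B(2))*5) + 132) = 421582/((52 - (5 + 16))*((4*(9 - 1*2))*5) + 132) = 421582/((52 - 1*21)*((4*(9 - 2))*5) + 132) = 421582/((52 - 21)*((4*7)*5) + 132) = 421582/(31*(28*5) + 132) = 421582/(31*140 + 132) = 421582/(4340 + 132) = 421582/4472 = 421582*(1/4472) = 210791/2236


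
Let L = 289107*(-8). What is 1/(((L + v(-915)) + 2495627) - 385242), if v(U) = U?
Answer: -1/203386 ≈ -4.9168e-6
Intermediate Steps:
L = -2312856
1/(((L + v(-915)) + 2495627) - 385242) = 1/(((-2312856 - 915) + 2495627) - 385242) = 1/((-2313771 + 2495627) - 385242) = 1/(181856 - 385242) = 1/(-203386) = -1/203386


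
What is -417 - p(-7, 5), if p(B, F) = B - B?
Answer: -417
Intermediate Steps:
p(B, F) = 0
-417 - p(-7, 5) = -417 - 1*0 = -417 + 0 = -417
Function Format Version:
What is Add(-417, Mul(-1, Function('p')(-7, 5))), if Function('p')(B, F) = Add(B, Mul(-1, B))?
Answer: -417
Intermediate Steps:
Function('p')(B, F) = 0
Add(-417, Mul(-1, Function('p')(-7, 5))) = Add(-417, Mul(-1, 0)) = Add(-417, 0) = -417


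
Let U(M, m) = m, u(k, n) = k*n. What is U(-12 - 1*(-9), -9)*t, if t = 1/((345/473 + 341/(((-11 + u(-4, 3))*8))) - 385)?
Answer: 261096/11201711 ≈ 0.023309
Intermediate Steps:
t = -87032/33605133 (t = 1/((345/473 + 341/(((-11 - 4*3)*8))) - 385) = 1/((345*(1/473) + 341/(((-11 - 12)*8))) - 385) = 1/((345/473 + 341/((-23*8))) - 385) = 1/((345/473 + 341/(-184)) - 385) = 1/((345/473 + 341*(-1/184)) - 385) = 1/((345/473 - 341/184) - 385) = 1/(-97813/87032 - 385) = 1/(-33605133/87032) = -87032/33605133 ≈ -0.0025898)
U(-12 - 1*(-9), -9)*t = -9*(-87032/33605133) = 261096/11201711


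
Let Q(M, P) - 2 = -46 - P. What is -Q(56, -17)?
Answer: 27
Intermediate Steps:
Q(M, P) = -44 - P (Q(M, P) = 2 + (-46 - P) = -44 - P)
-Q(56, -17) = -(-44 - 1*(-17)) = -(-44 + 17) = -1*(-27) = 27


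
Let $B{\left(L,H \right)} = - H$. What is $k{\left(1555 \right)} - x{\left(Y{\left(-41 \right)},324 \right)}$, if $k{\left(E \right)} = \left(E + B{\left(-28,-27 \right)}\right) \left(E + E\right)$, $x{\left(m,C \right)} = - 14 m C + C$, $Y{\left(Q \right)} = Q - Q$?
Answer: $4919696$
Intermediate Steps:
$Y{\left(Q \right)} = 0$
$x{\left(m,C \right)} = C - 14 C m$ ($x{\left(m,C \right)} = - 14 C m + C = C - 14 C m$)
$k{\left(E \right)} = 2 E \left(27 + E\right)$ ($k{\left(E \right)} = \left(E - -27\right) \left(E + E\right) = \left(E + 27\right) 2 E = \left(27 + E\right) 2 E = 2 E \left(27 + E\right)$)
$k{\left(1555 \right)} - x{\left(Y{\left(-41 \right)},324 \right)} = 2 \cdot 1555 \left(27 + 1555\right) - 324 \left(1 - 0\right) = 2 \cdot 1555 \cdot 1582 - 324 \left(1 + 0\right) = 4920020 - 324 \cdot 1 = 4920020 - 324 = 4919696$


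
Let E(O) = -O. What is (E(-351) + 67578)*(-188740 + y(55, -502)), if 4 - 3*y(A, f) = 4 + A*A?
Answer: -12889414535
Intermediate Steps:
y(A, f) = -A²/3 (y(A, f) = 4/3 - (4 + A*A)/3 = 4/3 - (4 + A²)/3 = 4/3 + (-4/3 - A²/3) = -A²/3)
(E(-351) + 67578)*(-188740 + y(55, -502)) = (-1*(-351) + 67578)*(-188740 - ⅓*55²) = (351 + 67578)*(-188740 - ⅓*3025) = 67929*(-188740 - 3025/3) = 67929*(-569245/3) = -12889414535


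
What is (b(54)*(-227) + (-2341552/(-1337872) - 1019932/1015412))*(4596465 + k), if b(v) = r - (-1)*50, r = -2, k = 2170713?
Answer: -1565027060906354702448/21226426301 ≈ -7.3730e+10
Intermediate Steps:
b(v) = 48 (b(v) = -2 - (-1)*50 = -2 - 1*(-50) = -2 + 50 = 48)
(b(54)*(-227) + (-2341552/(-1337872) - 1019932/1015412))*(4596465 + k) = (48*(-227) + (-2341552/(-1337872) - 1019932/1015412))*(4596465 + 2170713) = (-10896 + (-2341552*(-1/1337872) - 1019932*1/1015412))*6767178 = (-10896 + (146347/83617 - 254983/253853))*6767178 = (-10896 + 15829711480/21226426301)*6767178 = -231267311264216/21226426301*6767178 = -1565027060906354702448/21226426301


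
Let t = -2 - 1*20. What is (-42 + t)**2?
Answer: 4096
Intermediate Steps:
t = -22 (t = -2 - 20 = -22)
(-42 + t)**2 = (-42 - 22)**2 = (-64)**2 = 4096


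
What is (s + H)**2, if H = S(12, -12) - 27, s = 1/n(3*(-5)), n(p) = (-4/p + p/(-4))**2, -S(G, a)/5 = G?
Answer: 25496915005809/3373402561 ≈ 7558.2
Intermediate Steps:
S(G, a) = -5*G
n(p) = (-4/p - p/4)**2 (n(p) = (-4/p + p*(-1/4))**2 = (-4/p - p/4)**2)
s = 3600/58081 (s = 1/((16 + (3*(-5))**2)**2/(16*(3*(-5))**2)) = 1/((1/16)*(16 + (-15)**2)**2/(-15)**2) = 1/((1/16)*(1/225)*(16 + 225)**2) = 1/((1/16)*(1/225)*241**2) = 1/((1/16)*(1/225)*58081) = 1/(58081/3600) = 3600/58081 ≈ 0.061982)
H = -87 (H = -5*12 - 27 = -60 - 27 = -87)
(s + H)**2 = (3600/58081 - 87)**2 = (-5049447/58081)**2 = 25496915005809/3373402561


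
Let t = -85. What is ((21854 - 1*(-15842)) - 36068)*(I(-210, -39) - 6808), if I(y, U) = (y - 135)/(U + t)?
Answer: -343445729/31 ≈ -1.1079e+7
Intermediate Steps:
I(y, U) = (-135 + y)/(-85 + U) (I(y, U) = (y - 135)/(U - 85) = (-135 + y)/(-85 + U))
((21854 - 1*(-15842)) - 36068)*(I(-210, -39) - 6808) = ((21854 - 1*(-15842)) - 36068)*((-135 - 210)/(-85 - 39) - 6808) = ((21854 + 15842) - 36068)*(-345/(-124) - 6808) = (37696 - 36068)*(-1/124*(-345) - 6808) = 1628*(345/124 - 6808) = 1628*(-843847/124) = -343445729/31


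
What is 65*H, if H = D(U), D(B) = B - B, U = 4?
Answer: 0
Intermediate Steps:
D(B) = 0
H = 0
65*H = 65*0 = 0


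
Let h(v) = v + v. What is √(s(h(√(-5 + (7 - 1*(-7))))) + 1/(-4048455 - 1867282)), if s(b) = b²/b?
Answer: √209975659603277/5915737 ≈ 2.4495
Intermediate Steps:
h(v) = 2*v
s(b) = b
√(s(h(√(-5 + (7 - 1*(-7))))) + 1/(-4048455 - 1867282)) = √(2*√(-5 + (7 - 1*(-7))) + 1/(-4048455 - 1867282)) = √(2*√(-5 + (7 + 7)) + 1/(-5915737)) = √(2*√(-5 + 14) - 1/5915737) = √(2*√9 - 1/5915737) = √(2*3 - 1/5915737) = √(6 - 1/5915737) = √(35494421/5915737) = √209975659603277/5915737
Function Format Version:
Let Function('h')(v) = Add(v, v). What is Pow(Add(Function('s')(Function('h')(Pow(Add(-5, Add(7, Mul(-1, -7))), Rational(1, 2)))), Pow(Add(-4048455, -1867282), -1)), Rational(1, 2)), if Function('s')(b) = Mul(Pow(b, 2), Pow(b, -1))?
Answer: Mul(Rational(1, 5915737), Pow(209975659603277, Rational(1, 2))) ≈ 2.4495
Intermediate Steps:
Function('h')(v) = Mul(2, v)
Function('s')(b) = b
Pow(Add(Function('s')(Function('h')(Pow(Add(-5, Add(7, Mul(-1, -7))), Rational(1, 2)))), Pow(Add(-4048455, -1867282), -1)), Rational(1, 2)) = Pow(Add(Mul(2, Pow(Add(-5, Add(7, Mul(-1, -7))), Rational(1, 2))), Pow(Add(-4048455, -1867282), -1)), Rational(1, 2)) = Pow(Add(Mul(2, Pow(Add(-5, Add(7, 7)), Rational(1, 2))), Pow(-5915737, -1)), Rational(1, 2)) = Pow(Add(Mul(2, Pow(Add(-5, 14), Rational(1, 2))), Rational(-1, 5915737)), Rational(1, 2)) = Pow(Add(Mul(2, Pow(9, Rational(1, 2))), Rational(-1, 5915737)), Rational(1, 2)) = Pow(Add(Mul(2, 3), Rational(-1, 5915737)), Rational(1, 2)) = Pow(Add(6, Rational(-1, 5915737)), Rational(1, 2)) = Pow(Rational(35494421, 5915737), Rational(1, 2)) = Mul(Rational(1, 5915737), Pow(209975659603277, Rational(1, 2)))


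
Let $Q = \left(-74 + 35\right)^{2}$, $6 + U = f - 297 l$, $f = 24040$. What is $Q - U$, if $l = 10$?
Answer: $-19543$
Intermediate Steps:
$U = 21064$ ($U = -6 + \left(24040 - 297 \cdot 10\right) = -6 + \left(24040 - 2970\right) = -6 + 21070 = 21064$)
$Q = 1521$ ($Q = \left(-39\right)^{2} = 1521$)
$Q - U = 1521 - 21064 = -19543$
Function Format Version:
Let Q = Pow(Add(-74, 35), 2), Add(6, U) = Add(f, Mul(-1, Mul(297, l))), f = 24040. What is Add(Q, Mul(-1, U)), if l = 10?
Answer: -19543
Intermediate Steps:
U = 21064 (U = Add(-6, Add(24040, Mul(-1, Mul(297, 10)))) = Add(-6, Add(24040, Mul(-1, 2970))) = Add(-6, Add(24040, -2970)) = Add(-6, 21070) = 21064)
Q = 1521 (Q = Pow(-39, 2) = 1521)
Add(Q, Mul(-1, U)) = Add(1521, Mul(-1, 21064)) = Add(1521, -21064) = -19543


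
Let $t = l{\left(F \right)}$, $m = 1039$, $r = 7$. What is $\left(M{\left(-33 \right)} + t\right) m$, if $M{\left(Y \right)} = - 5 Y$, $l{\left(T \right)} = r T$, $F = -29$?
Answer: $-39482$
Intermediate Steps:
$l{\left(T \right)} = 7 T$
$t = -203$ ($t = 7 \left(-29\right) = -203$)
$\left(M{\left(-33 \right)} + t\right) m = \left(\left(-5\right) \left(-33\right) - 203\right) 1039 = \left(165 - 203\right) 1039 = \left(-38\right) 1039 = -39482$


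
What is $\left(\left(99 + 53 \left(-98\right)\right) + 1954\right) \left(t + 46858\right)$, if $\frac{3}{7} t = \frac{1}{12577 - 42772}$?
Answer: $- \frac{1481376541127}{10065} \approx -1.4718 \cdot 10^{8}$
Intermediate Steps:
$t = - \frac{7}{90585}$ ($t = \frac{7}{3 \left(12577 - 42772\right)} = \frac{7}{3 \left(-30195\right)} = \frac{7}{3} \left(- \frac{1}{30195}\right) = - \frac{7}{90585} \approx -7.7275 \cdot 10^{-5}$)
$\left(\left(99 + 53 \left(-98\right)\right) + 1954\right) \left(t + 46858\right) = \left(\left(99 + 53 \left(-98\right)\right) + 1954\right) \left(- \frac{7}{90585} + 46858\right) = \left(\left(99 - 5194\right) + 1954\right) \frac{4244631923}{90585} = \left(-5095 + 1954\right) \frac{4244631923}{90585} = \left(-3141\right) \frac{4244631923}{90585} = - \frac{1481376541127}{10065}$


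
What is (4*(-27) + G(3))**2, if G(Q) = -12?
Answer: 14400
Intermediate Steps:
(4*(-27) + G(3))**2 = (4*(-27) - 12)**2 = (-108 - 12)**2 = (-120)**2 = 14400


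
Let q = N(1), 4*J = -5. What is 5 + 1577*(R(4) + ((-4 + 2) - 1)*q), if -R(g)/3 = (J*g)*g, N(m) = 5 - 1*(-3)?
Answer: 56777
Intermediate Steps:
J = -5/4 (J = (1/4)*(-5) = -5/4 ≈ -1.2500)
N(m) = 8 (N(m) = 5 + 3 = 8)
q = 8
R(g) = 15*g**2/4 (R(g) = -3*(-5*g/4)*g = -(-15)*g**2/4 = 15*g**2/4)
5 + 1577*(R(4) + ((-4 + 2) - 1)*q) = 5 + 1577*((15/4)*4**2 + ((-4 + 2) - 1)*8) = 5 + 1577*((15/4)*16 + (-2 - 1)*8) = 5 + 1577*(60 - 3*8) = 5 + 1577*(60 - 24) = 5 + 1577*36 = 5 + 56772 = 56777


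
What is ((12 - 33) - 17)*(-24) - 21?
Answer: 891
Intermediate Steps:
((12 - 33) - 17)*(-24) - 21 = (-21 - 17)*(-24) - 21 = -38*(-24) - 21 = 912 - 21 = 891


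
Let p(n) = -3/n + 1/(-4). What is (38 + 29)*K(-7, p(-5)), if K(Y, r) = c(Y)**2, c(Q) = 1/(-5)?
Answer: 67/25 ≈ 2.6800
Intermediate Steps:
c(Q) = -1/5
p(n) = -1/4 - 3/n (p(n) = -3/n + 1*(-1/4) = -3/n - 1/4 = -1/4 - 3/n)
K(Y, r) = 1/25 (K(Y, r) = (-1/5)**2 = 1/25)
(38 + 29)*K(-7, p(-5)) = (38 + 29)*(1/25) = 67*(1/25) = 67/25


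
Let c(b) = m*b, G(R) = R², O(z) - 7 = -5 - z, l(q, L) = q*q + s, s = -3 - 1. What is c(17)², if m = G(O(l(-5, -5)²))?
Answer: 10733859930049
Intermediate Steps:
s = -4
l(q, L) = -4 + q² (l(q, L) = q*q - 4 = q² - 4 = -4 + q²)
O(z) = 2 - z (O(z) = 7 + (-5 - z) = 2 - z)
m = 192721 (m = (2 - (-4 + (-5)²)²)² = (2 - (-4 + 25)²)² = (2 - 1*21²)² = (2 - 1*441)² = (2 - 441)² = (-439)² = 192721)
c(b) = 192721*b
c(17)² = (192721*17)² = 3276257² = 10733859930049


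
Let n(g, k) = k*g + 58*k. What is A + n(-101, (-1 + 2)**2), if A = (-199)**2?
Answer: 39558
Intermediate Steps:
n(g, k) = 58*k + g*k (n(g, k) = g*k + 58*k = 58*k + g*k)
A = 39601
A + n(-101, (-1 + 2)**2) = 39601 + (-1 + 2)**2*(58 - 101) = 39601 + 1**2*(-43) = 39601 + 1*(-43) = 39601 - 43 = 39558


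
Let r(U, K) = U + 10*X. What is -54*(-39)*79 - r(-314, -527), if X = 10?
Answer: 166588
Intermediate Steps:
r(U, K) = 100 + U (r(U, K) = U + 10*10 = U + 100 = 100 + U)
-54*(-39)*79 - r(-314, -527) = -54*(-39)*79 - (100 - 314) = 2106*79 - 1*(-214) = 166374 + 214 = 166588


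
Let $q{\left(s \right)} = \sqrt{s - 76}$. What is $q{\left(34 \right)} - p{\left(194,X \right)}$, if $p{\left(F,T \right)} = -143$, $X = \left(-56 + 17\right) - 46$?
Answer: $143 + i \sqrt{42} \approx 143.0 + 6.4807 i$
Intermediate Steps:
$X = -85$ ($X = -39 - 46 = -85$)
$q{\left(s \right)} = \sqrt{-76 + s}$
$q{\left(34 \right)} - p{\left(194,X \right)} = \sqrt{-76 + 34} - -143 = \sqrt{-42} + 143 = i \sqrt{42} + 143 = 143 + i \sqrt{42}$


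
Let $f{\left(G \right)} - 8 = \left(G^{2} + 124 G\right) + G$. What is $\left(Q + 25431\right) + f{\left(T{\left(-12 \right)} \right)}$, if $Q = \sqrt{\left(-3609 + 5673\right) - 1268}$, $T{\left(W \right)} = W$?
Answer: $24083 + 2 \sqrt{199} \approx 24111.0$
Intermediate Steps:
$f{\left(G \right)} = 8 + G^{2} + 125 G$ ($f{\left(G \right)} = 8 + \left(\left(G^{2} + 124 G\right) + G\right) = 8 + \left(G^{2} + 125 G\right) = 8 + G^{2} + 125 G$)
$Q = 2 \sqrt{199}$ ($Q = \sqrt{2064 - 1268} = \sqrt{796} = 2 \sqrt{199} \approx 28.213$)
$\left(Q + 25431\right) + f{\left(T{\left(-12 \right)} \right)} = \left(2 \sqrt{199} + 25431\right) + \left(8 + \left(-12\right)^{2} + 125 \left(-12\right)\right) = \left(25431 + 2 \sqrt{199}\right) + \left(8 + 144 - 1500\right) = \left(25431 + 2 \sqrt{199}\right) - 1348 = 24083 + 2 \sqrt{199}$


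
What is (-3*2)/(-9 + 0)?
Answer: 2/3 ≈ 0.66667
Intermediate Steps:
(-3*2)/(-9 + 0) = -6/(-9) = -6*(-1/9) = 2/3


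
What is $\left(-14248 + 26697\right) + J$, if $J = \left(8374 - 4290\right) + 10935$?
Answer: $27468$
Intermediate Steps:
$J = 15019$ ($J = 4084 + 10935 = 15019$)
$\left(-14248 + 26697\right) + J = \left(-14248 + 26697\right) + 15019 = 12449 + 15019 = 27468$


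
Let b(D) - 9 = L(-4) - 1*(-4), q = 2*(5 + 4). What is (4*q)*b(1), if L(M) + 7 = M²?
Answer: 1584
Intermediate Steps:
q = 18 (q = 2*9 = 18)
L(M) = -7 + M²
b(D) = 22 (b(D) = 9 + ((-7 + (-4)²) - 1*(-4)) = 9 + ((-7 + 16) + 4) = 9 + (9 + 4) = 9 + 13 = 22)
(4*q)*b(1) = (4*18)*22 = 72*22 = 1584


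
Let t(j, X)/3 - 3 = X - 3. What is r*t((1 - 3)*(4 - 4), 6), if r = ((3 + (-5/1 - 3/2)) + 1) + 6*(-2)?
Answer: -261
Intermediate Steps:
t(j, X) = 3*X (t(j, X) = 9 + 3*(X - 3) = 9 + 3*(-3 + X) = 9 + (-9 + 3*X) = 3*X)
r = -29/2 (r = ((3 + (-5*1 - 3*½)) + 1) - 12 = ((3 + (-5 - 3/2)) + 1) - 12 = ((3 - 13/2) + 1) - 12 = (-7/2 + 1) - 12 = -5/2 - 12 = -29/2 ≈ -14.500)
r*t((1 - 3)*(4 - 4), 6) = -87*6/2 = -29/2*18 = -261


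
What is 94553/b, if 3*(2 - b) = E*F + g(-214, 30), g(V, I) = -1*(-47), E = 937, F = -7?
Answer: 283659/6518 ≈ 43.519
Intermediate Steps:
g(V, I) = 47
b = 6518/3 (b = 2 - (937*(-7) + 47)/3 = 2 - (-6559 + 47)/3 = 2 - ⅓*(-6512) = 2 + 6512/3 = 6518/3 ≈ 2172.7)
94553/b = 94553/(6518/3) = 94553*(3/6518) = 283659/6518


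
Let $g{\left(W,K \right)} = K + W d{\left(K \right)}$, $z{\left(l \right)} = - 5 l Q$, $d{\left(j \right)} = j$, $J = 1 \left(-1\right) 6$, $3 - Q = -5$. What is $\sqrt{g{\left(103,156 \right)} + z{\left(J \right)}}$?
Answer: $28 \sqrt{21} \approx 128.31$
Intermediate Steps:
$Q = 8$ ($Q = 3 - -5 = 3 + 5 = 8$)
$J = -6$ ($J = \left(-1\right) 6 = -6$)
$z{\left(l \right)} = - 40 l$ ($z{\left(l \right)} = - 5 l 8 = - 40 l$)
$g{\left(W,K \right)} = K + K W$ ($g{\left(W,K \right)} = K + W K = K + K W$)
$\sqrt{g{\left(103,156 \right)} + z{\left(J \right)}} = \sqrt{156 \left(1 + 103\right) - -240} = \sqrt{156 \cdot 104 + 240} = \sqrt{16224 + 240} = \sqrt{16464} = 28 \sqrt{21}$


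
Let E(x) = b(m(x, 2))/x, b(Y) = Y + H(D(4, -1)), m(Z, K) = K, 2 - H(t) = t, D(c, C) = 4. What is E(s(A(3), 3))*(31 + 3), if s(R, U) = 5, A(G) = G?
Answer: 0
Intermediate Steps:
H(t) = 2 - t
b(Y) = -2 + Y (b(Y) = Y + (2 - 1*4) = Y + (2 - 4) = Y - 2 = -2 + Y)
E(x) = 0 (E(x) = (-2 + 2)/x = 0/x = 0)
E(s(A(3), 3))*(31 + 3) = 0*(31 + 3) = 0*34 = 0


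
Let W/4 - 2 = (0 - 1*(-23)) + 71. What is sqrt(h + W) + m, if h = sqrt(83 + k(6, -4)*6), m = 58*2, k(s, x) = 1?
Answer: 116 + sqrt(384 + sqrt(89)) ≈ 135.84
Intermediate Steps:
W = 384 (W = 8 + 4*((0 - 1*(-23)) + 71) = 8 + 4*((0 + 23) + 71) = 8 + 4*(23 + 71) = 8 + 4*94 = 8 + 376 = 384)
m = 116
h = sqrt(89) (h = sqrt(83 + 1*6) = sqrt(83 + 6) = sqrt(89) ≈ 9.4340)
sqrt(h + W) + m = sqrt(sqrt(89) + 384) + 116 = sqrt(384 + sqrt(89)) + 116 = 116 + sqrt(384 + sqrt(89))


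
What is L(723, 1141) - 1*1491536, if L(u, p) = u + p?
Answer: -1489672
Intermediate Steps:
L(u, p) = p + u
L(723, 1141) - 1*1491536 = (1141 + 723) - 1*1491536 = 1864 - 1491536 = -1489672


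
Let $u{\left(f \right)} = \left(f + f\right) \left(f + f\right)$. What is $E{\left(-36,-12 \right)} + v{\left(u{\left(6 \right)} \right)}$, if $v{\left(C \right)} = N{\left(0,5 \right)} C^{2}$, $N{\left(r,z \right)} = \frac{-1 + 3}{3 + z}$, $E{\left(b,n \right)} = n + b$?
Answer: $5136$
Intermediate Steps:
$E{\left(b,n \right)} = b + n$
$N{\left(r,z \right)} = \frac{2}{3 + z}$
$u{\left(f \right)} = 4 f^{2}$ ($u{\left(f \right)} = 2 f 2 f = 4 f^{2}$)
$v{\left(C \right)} = \frac{C^{2}}{4}$ ($v{\left(C \right)} = \frac{2}{3 + 5} C^{2} = \frac{2}{8} C^{2} = 2 \cdot \frac{1}{8} C^{2} = \frac{C^{2}}{4}$)
$E{\left(-36,-12 \right)} + v{\left(u{\left(6 \right)} \right)} = \left(-36 - 12\right) + \frac{\left(4 \cdot 6^{2}\right)^{2}}{4} = -48 + \frac{\left(4 \cdot 36\right)^{2}}{4} = -48 + \frac{144^{2}}{4} = -48 + \frac{1}{4} \cdot 20736 = -48 + 5184 = 5136$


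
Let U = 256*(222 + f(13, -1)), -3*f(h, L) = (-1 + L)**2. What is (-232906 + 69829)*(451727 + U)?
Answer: -82878612427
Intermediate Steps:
f(h, L) = -(-1 + L)**2/3
U = 169472/3 (U = 256*(222 - (-1 - 1)**2/3) = 256*(222 - 1/3*(-2)**2) = 256*(222 - 1/3*4) = 256*(222 - 4/3) = 256*(662/3) = 169472/3 ≈ 56491.)
(-232906 + 69829)*(451727 + U) = (-232906 + 69829)*(451727 + 169472/3) = -163077*1524653/3 = -82878612427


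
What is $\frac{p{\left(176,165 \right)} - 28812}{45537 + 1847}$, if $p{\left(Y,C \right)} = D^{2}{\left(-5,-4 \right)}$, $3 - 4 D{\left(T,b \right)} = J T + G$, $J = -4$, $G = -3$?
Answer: $- \frac{115199}{189536} \approx -0.60779$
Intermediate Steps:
$D{\left(T,b \right)} = \frac{3}{2} + T$ ($D{\left(T,b \right)} = \frac{3}{4} - \frac{- 4 T - 3}{4} = \frac{3}{4} - \frac{-3 - 4 T}{4} = \frac{3}{4} + \left(\frac{3}{4} + T\right) = \frac{3}{2} + T$)
$p{\left(Y,C \right)} = \frac{49}{4}$ ($p{\left(Y,C \right)} = \left(\frac{3}{2} - 5\right)^{2} = \left(- \frac{7}{2}\right)^{2} = \frac{49}{4}$)
$\frac{p{\left(176,165 \right)} - 28812}{45537 + 1847} = \frac{\frac{49}{4} - 28812}{45537 + 1847} = - \frac{115199}{4 \cdot 47384} = \left(- \frac{115199}{4}\right) \frac{1}{47384} = - \frac{115199}{189536}$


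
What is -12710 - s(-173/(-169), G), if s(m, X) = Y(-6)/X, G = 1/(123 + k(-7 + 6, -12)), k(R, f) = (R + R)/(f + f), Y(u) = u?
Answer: -23943/2 ≈ -11972.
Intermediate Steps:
k(R, f) = R/f (k(R, f) = (2*R)/((2*f)) = (2*R)*(1/(2*f)) = R/f)
G = 12/1477 (G = 1/(123 + (-7 + 6)/(-12)) = 1/(123 - 1*(-1/12)) = 1/(123 + 1/12) = 1/(1477/12) = 12/1477 ≈ 0.0081246)
s(m, X) = -6/X
-12710 - s(-173/(-169), G) = -12710 - (-6)/12/1477 = -12710 - (-6)*1477/12 = -12710 - 1*(-1477/2) = -12710 + 1477/2 = -23943/2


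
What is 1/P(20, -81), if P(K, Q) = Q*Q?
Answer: 1/6561 ≈ 0.00015242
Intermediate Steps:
P(K, Q) = Q²
1/P(20, -81) = 1/((-81)²) = 1/6561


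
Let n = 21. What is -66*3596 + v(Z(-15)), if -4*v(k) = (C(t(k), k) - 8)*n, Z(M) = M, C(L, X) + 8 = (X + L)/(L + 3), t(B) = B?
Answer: -1898121/8 ≈ -2.3727e+5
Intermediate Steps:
C(L, X) = -8 + (L + X)/(3 + L) (C(L, X) = -8 + (X + L)/(L + 3) = -8 + (L + X)/(3 + L))
v(k) = 42 - 21*(-24 - 6*k)/(4*(3 + k)) (v(k) = -((-24 + k - 7*k)/(3 + k) - 8)*21/4 = -((-24 - 6*k)/(3 + k) - 8)*21/4 = -(-8 + (-24 - 6*k)/(3 + k))*21/4 = -(-168 + 21*(-24 - 6*k)/(3 + k))/4 = 42 - 21*(-24 - 6*k)/(4*(3 + k)))
-66*3596 + v(Z(-15)) = -66*3596 + 21*(24 + 7*(-15))/(2*(3 - 15)) = -237336 + (21/2)*(24 - 105)/(-12) = -237336 + (21/2)*(-1/12)*(-81) = -237336 + 567/8 = -1898121/8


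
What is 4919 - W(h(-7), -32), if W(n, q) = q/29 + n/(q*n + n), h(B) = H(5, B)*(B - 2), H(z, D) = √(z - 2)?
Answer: 4423202/899 ≈ 4920.1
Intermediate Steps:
H(z, D) = √(-2 + z)
h(B) = √3*(-2 + B) (h(B) = √(-2 + 5)*(B - 2) = √3*(-2 + B))
W(n, q) = q/29 + n/(n + n*q) (W(n, q) = q*(1/29) + n/(n*q + n) = q/29 + n/(n + n*q))
4919 - W(h(-7), -32) = 4919 - (29 - 32 + (-32)²)/(29*(1 - 32)) = 4919 - (29 - 32 + 1024)/(29*(-31)) = 4919 - (-1)*1021/(29*31) = 4919 - 1*(-1021/899) = 4919 + 1021/899 = 4423202/899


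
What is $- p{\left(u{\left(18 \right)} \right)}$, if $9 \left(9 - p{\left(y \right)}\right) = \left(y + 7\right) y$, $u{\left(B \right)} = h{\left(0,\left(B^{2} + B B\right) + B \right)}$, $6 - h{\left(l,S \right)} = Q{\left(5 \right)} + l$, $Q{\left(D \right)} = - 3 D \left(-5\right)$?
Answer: $\frac{1399}{3} \approx 466.33$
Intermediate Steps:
$Q{\left(D \right)} = 15 D$
$h{\left(l,S \right)} = -69 - l$ ($h{\left(l,S \right)} = 6 - \left(15 \cdot 5 + l\right) = 6 - \left(75 + l\right) = -69 - l$)
$u{\left(B \right)} = -69$ ($u{\left(B \right)} = -69 - 0 = -69 + 0 = -69$)
$p{\left(y \right)} = 9 - \frac{y \left(7 + y\right)}{9}$ ($p{\left(y \right)} = 9 - \frac{\left(y + 7\right) y}{9} = 9 - \frac{\left(7 + y\right) y}{9} = 9 - \frac{y \left(7 + y\right)}{9}$)
$- p{\left(u{\left(18 \right)} \right)} = - (9 - - \frac{161}{3} - \frac{\left(-69\right)^{2}}{9}) = - (9 + \frac{161}{3} - 529) = \left(-1\right) \left(- \frac{1399}{3}\right) = \frac{1399}{3}$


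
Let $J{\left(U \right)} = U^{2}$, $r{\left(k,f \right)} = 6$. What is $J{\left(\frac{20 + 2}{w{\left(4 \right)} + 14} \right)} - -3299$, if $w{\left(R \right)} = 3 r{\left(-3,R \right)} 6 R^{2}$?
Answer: $\frac{2502756780}{758641} \approx 3299.0$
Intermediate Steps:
$w{\left(R \right)} = 108 R^{2}$ ($w{\left(R \right)} = 3 \cdot 6 \cdot 6 R^{2} = 18 \cdot 6 R^{2} = 108 R^{2}$)
$J{\left(\frac{20 + 2}{w{\left(4 \right)} + 14} \right)} - -3299 = \left(\frac{20 + 2}{108 \cdot 4^{2} + 14}\right)^{2} - -3299 = \left(\frac{22}{108 \cdot 16 + 14}\right)^{2} + 3299 = \left(\frac{22}{1728 + 14}\right)^{2} + 3299 = \left(\frac{22}{1742}\right)^{2} + 3299 = \left(22 \cdot \frac{1}{1742}\right)^{2} + 3299 = \left(\frac{11}{871}\right)^{2} + 3299 = \frac{121}{758641} + 3299 = \frac{2502756780}{758641}$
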